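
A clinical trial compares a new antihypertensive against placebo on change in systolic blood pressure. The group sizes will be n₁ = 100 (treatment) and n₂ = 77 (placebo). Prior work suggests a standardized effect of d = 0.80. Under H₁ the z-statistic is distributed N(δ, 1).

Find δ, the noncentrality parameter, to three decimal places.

The noncentrality parameter scales effect size by the design's sample-size factor: δ = d / √(1/n₁ + 1/n₂) = 0.80 / √(1/100 + 1/77) = 5.2765

δ ≈ 5.277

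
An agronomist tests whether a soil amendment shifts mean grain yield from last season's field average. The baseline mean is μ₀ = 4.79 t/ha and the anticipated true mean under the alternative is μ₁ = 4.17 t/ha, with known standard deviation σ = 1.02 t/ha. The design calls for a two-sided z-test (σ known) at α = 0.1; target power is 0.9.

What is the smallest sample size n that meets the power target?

Standardized effect: d = |μ₁ − μ₀| / σ = |4.17 − 4.79| / 1.02 = 0.6078
Set Φ(δ − 1.645) = 0.9; then δ − 1.645 = Φ⁻¹(0.9) = 1.282, giving δ = 2.926.
(Ignoring the negligible lower-tail rejection probability gives the usual closed-form inversion.)
δ = d·√n ⇒ n = (δ/d)² = (2.926 / 0.6078)² = 23.18.
Round up to the next whole unit.

n = 24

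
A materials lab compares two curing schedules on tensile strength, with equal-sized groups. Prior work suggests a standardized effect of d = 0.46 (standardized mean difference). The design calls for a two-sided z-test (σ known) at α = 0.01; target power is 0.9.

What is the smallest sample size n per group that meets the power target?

n = 141 per group

Set Φ(δ − 2.576) = 0.9; then δ − 2.576 = Φ⁻¹(0.9) = 1.282, giving δ = 3.857.
(For δ > 0 the lower-tail rejection region contributes negligibly to power, so the one-term inversion is standard.)
δ = d·√(n/2) ⇒ n = 2(δ/d)² = 2 × (3.857 / 0.46)² = 140.64.
Round up to the next whole unit.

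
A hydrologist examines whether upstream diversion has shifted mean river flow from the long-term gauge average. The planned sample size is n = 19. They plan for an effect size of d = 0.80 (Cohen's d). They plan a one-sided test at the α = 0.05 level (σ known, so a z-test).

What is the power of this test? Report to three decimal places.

Noncentrality parameter: δ = d·√n = 0.80 × √19 = 3.4871
One-sided α = 0.05 → critical value z_{0.05} = 1.645.
Power = Φ(δ − 1.645) = Φ(1.842) = 0.9673.

Power ≈ 0.967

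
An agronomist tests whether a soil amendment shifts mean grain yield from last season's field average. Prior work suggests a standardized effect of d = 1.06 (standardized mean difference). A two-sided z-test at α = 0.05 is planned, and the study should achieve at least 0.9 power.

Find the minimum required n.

n = 10

For power 0.9 need Φ(δ − z_{0.025}) = 0.9, so δ = z_{0.025} + z_{0.10} = 1.960 + 1.282 = 3.242.
(Ignoring the negligible lower-tail rejection probability gives the usual closed-form inversion.)
δ = d·√n ⇒ n = (δ/d)² = (3.242 / 1.06)² = 9.35.
Rounding up, n = 10.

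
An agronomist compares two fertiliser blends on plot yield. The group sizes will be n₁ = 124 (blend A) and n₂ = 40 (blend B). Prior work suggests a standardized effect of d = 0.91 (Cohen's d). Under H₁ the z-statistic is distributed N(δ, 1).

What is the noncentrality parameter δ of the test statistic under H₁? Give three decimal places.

The noncentrality parameter scales effect size by the design's sample-size factor: δ = d / √(1/n₁ + 1/n₂) = 0.91 / √(1/124 + 1/40) = 5.0045

δ ≈ 5.004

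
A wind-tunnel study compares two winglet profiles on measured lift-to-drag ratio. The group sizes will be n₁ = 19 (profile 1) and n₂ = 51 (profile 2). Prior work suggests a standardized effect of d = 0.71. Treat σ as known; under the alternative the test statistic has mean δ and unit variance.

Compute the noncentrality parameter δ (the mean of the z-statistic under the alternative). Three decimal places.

δ = d / √(1/n₁ + 1/n₂) = 0.71 / √(1/19 + 1/51) = 2.6416

δ ≈ 2.642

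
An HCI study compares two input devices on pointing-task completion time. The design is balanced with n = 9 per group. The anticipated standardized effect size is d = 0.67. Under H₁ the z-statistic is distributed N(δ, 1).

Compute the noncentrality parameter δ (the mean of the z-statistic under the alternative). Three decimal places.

δ = d·√(n/2) = 0.67 × √(9/2) = 1.4213

δ ≈ 1.421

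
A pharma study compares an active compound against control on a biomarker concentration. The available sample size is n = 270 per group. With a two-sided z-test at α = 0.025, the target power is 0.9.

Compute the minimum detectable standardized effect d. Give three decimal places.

Required noncentrality: δ = z_{0.0125} + z_{0.10} = 2.241 + 1.282 = 3.523.
(The second rejection-region term Φ(−δ − z_{α/2}) is negligible and dropped.)
δ = d·√(n/2) ⇒ d = δ/√(n/2) = 3.523/√(270/2) = 0.3032.

d ≈ 0.303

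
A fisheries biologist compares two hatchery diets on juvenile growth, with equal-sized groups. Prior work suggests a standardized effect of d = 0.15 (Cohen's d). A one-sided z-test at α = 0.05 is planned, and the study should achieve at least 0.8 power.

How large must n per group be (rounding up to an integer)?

For power 0.8 need Φ(δ − z_{0.05}) = 0.8, so δ = z_{0.05} + z_{0.20} = 1.645 + 0.842 = 2.486.
δ = d·√(n/2) ⇒ n = 2(δ/d)² = 2 × (2.486 / 0.15)² = 549.56.
Rounding up, n = 550 per group.

n = 550 per group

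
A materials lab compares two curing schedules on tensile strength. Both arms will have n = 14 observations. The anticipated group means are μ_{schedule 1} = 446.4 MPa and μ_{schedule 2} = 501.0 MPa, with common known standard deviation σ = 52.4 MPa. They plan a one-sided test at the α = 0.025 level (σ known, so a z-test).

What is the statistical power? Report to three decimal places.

Standardized effect: d = |μ_{schedule 1} − μ_{schedule 2}| / σ = |446.4 − 501.0| / 52.4 = 1.0420
Noncentrality parameter: δ = d·√(n/2) = 1.0420 × √(14/2) = 2.7568
One-sided α = 0.025 → critical value z_{0.025} = 1.960.
Power = Φ(δ − 1.960) = Φ(0.797) = 0.7872.

Power ≈ 0.787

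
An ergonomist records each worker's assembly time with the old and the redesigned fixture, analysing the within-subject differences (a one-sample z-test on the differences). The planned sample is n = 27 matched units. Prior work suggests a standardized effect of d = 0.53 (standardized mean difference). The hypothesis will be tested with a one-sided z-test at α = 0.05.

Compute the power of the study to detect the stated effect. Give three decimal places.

Power ≈ 0.866

Noncentrality parameter: δ = d·√n = 0.53 × √27 = 2.7540
Critical value for a one-sided test at α = 0.05: z_α = 1.645.
Power = Φ(δ − 1.645) = Φ(1.109) = 0.8663.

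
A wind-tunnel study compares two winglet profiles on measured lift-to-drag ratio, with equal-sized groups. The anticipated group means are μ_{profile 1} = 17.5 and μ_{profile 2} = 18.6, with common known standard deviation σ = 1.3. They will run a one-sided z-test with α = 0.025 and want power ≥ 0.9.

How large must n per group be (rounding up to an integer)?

Standardized effect: d = |μ_{profile 1} − μ_{profile 2}| / σ = |17.5 − 18.6| / 1.3 = 0.8462
For power 0.9 need Φ(δ − z_{0.025}) = 0.9, so δ = z_{0.025} + z_{0.10} = 1.960 + 1.282 = 3.242.
δ = d·√(n/2) ⇒ n = 2(δ/d)² = 2 × (3.242 / 0.8462)² = 29.35.
Round up to the next whole unit.

n = 30 per group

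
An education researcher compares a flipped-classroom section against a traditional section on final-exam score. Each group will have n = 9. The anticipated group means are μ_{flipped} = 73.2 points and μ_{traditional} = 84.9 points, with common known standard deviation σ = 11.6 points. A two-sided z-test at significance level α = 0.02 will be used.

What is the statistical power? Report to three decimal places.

Power ≈ 0.426

Standardized effect: d = |μ_{flipped} − μ_{traditional}| / σ = |73.2 − 84.9| / 11.6 = 1.0086
Noncentrality parameter: δ = d·√(n/2) = 1.0086 × √(9/2) = 2.1396
Critical value for a two-sided test at α = 0.02: z_{α/2} = 2.326.
Power = Φ(δ − 2.326) + Φ(−δ − 2.326) = Φ(-0.187) + Φ(-4.466) = 0.4259 + 0.0000 = 0.4259.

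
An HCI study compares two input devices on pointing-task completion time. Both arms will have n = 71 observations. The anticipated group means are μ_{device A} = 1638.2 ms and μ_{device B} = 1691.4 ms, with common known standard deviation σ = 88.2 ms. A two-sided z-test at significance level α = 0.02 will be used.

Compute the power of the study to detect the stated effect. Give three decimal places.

Power ≈ 0.898

Standardized effect: d = |μ_{device A} − μ_{device B}| / σ = |1638.2 − 1691.4| / 88.2 = 0.6032
Noncentrality parameter: δ = d·√(n/2) = 0.6032 × √(71/2) = 3.5938
Critical value for a two-sided test at α = 0.02: z_{α/2} = 2.326.
Power = Φ(δ − 2.326) + Φ(−δ − 2.326) = Φ(1.267) + Φ(-5.920) = 0.8975 + 0.0000 = 0.8975.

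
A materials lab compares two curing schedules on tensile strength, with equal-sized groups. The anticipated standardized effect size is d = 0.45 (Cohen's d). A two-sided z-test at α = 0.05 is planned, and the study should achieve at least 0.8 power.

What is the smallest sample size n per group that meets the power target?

n = 78 per group

Set Φ(δ − 1.960) = 0.8; then δ − 1.960 = Φ⁻¹(0.8) = 0.842, giving δ = 2.802.
(Ignoring the negligible lower-tail rejection probability gives the usual closed-form inversion.)
δ = d·√(n/2) ⇒ n = 2(δ/d)² = 2 × (2.802 / 0.45)² = 77.52.
Round up to the next whole unit.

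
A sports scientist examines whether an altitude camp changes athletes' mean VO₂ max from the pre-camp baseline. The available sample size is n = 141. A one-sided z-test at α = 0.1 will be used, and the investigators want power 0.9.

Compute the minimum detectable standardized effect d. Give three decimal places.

d ≈ 0.216

Need Φ(δ − 1.282) = 0.9, so δ = 1.282 + 1.282 = 2.563.
δ = d·√n ⇒ d = δ/√n = 2.563/√141 = 0.2159.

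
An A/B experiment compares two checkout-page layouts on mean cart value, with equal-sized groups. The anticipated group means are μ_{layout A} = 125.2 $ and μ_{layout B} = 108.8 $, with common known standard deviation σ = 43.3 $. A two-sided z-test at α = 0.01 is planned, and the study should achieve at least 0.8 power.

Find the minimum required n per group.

n = 163 per group

Standardized effect: d = |μ_{layout A} − μ_{layout B}| / σ = |125.2 − 108.8| / 43.3 = 0.3788
For power 0.8 need Φ(δ − z_{0.005}) = 0.8, so δ = z_{0.005} + z_{0.20} = 2.576 + 0.842 = 3.417.
(Ignoring the negligible lower-tail rejection probability gives the usual closed-form inversion.)
δ = d·√(n/2) ⇒ n = 2(δ/d)² = 2 × (3.417 / 0.3788)² = 162.83.
Round up to the next whole unit.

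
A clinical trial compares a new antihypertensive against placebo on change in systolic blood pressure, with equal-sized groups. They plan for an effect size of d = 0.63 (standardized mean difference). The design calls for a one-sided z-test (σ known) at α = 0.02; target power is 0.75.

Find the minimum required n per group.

n = 38 per group

For power 0.75 need Φ(δ − z_{0.02}) = 0.75, so δ = z_{0.02} + z_{0.25} = 2.054 + 0.674 = 2.728.
δ = d·√(n/2) ⇒ n = 2(δ/d)² = 2 × (2.728 / 0.63)² = 37.51.
Rounding up, n = 38 per group.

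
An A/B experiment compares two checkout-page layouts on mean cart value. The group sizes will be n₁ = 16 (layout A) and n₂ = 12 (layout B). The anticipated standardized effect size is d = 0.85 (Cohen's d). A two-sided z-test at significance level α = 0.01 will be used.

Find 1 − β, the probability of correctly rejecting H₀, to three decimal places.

Noncentrality parameter: δ = d / √(1/n₁ + 1/n₂) = 0.85 / √(1/16 + 1/12) = 2.2258
Critical value for a two-sided test at α = 0.01: z_{α/2} = 2.576.
Power = Φ(δ − 2.576) + Φ(−δ − 2.576) = Φ(-0.350) + Φ(-4.802) = 0.3632 + 0.0000 = 0.3632.

Power ≈ 0.363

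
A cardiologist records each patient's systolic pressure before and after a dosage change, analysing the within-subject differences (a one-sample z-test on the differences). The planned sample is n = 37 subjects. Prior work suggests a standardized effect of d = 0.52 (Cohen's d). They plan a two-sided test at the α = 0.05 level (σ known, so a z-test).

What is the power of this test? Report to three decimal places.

Power ≈ 0.886

Noncentrality parameter: δ = d·√n = 0.52 × √37 = 3.1630
Two-sided α = 0.05 → critical value z_{0.025} = 1.960.
Power = Φ(δ − 1.960) + Φ(−δ − 1.960) = Φ(1.203) + Φ(-5.123) = 0.8855 + 0.0000 = 0.8855.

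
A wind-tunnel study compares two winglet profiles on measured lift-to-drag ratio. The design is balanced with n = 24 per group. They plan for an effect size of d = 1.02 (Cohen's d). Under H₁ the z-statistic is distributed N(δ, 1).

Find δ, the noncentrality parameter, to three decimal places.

δ ≈ 3.533

δ = d·√(n/2) = 1.02 × √(24/2) = 3.5334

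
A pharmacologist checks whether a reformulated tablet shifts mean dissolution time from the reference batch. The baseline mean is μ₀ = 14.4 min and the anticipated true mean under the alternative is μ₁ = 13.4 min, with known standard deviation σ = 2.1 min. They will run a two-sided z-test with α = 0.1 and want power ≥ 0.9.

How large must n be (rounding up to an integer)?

Standardized effect: d = |μ₁ − μ₀| / σ = |13.4 − 14.4| / 2.1 = 0.4762
For power 0.9 need Φ(δ − z_{0.05}) = 0.9, so δ = z_{0.05} + z_{0.10} = 1.645 + 1.282 = 2.926.
(Ignoring the negligible lower-tail rejection probability gives the usual closed-form inversion.)
δ = d·√n ⇒ n = (δ/d)² = (2.926 / 0.4762)² = 37.77.
Round up to the next whole unit.

n = 38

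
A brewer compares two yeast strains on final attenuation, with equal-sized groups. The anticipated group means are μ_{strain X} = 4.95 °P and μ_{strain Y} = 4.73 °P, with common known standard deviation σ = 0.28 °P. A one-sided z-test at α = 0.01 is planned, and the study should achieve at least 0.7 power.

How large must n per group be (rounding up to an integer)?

Standardized effect: d = |μ_{strain X} − μ_{strain Y}| / σ = |4.95 − 4.73| / 0.28 = 0.7857
For power 0.7 need Φ(δ − z_{0.01}) = 0.7, so δ = z_{0.01} + z_{0.30} = 2.326 + 0.524 = 2.851.
δ = d·√(n/2) ⇒ n = 2(δ/d)² = 2 × (2.851 / 0.7857)² = 26.33.
Round up to the next whole unit.

n = 27 per group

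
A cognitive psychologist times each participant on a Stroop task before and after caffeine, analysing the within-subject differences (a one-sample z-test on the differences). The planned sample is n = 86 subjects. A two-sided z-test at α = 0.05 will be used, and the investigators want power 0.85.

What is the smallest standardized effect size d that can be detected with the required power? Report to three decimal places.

Required noncentrality: δ = z_{0.025} + z_{0.15} = 1.960 + 1.036 = 2.996.
(Lower-tail contribution to power is negligible for δ > 0.)
δ = d·√n ⇒ d = δ/√n = 2.996/√86 = 0.3231.

d ≈ 0.323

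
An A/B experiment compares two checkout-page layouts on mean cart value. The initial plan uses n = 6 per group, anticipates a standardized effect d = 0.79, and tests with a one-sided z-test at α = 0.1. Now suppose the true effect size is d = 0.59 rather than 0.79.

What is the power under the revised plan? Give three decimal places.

With d = 0.59: δ = d·√(n/2) = 0.59 × √(6/2) = 1.0219. Critical value z_{0.1} = 1.282.
Revised power = P(Z > 1.282 − δ) = Φ(-0.260) = 0.3976.

Power ≈ 0.398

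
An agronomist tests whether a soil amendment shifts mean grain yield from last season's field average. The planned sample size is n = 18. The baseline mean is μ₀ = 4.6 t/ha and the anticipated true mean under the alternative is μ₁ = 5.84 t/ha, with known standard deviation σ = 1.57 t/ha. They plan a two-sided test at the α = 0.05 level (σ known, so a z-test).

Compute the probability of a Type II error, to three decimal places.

β ≈ 0.082

Standardized effect: d = |μ₁ − μ₀| / σ = |5.84 − 4.6| / 1.57 = 0.7898
Noncentrality parameter: δ = d·√n = 0.7898 × √18 = 3.3509
Critical value for a two-sided test at α = 0.05: z_{α/2} = 1.960.
Power = Φ(δ − 1.960) + Φ(−δ − 1.960) = Φ(1.391) + Φ(-5.311) = 0.9179 + 0.0000 = 0.9179.
Type II error: β = 1 − power = 1 − 0.9179 = 0.0821.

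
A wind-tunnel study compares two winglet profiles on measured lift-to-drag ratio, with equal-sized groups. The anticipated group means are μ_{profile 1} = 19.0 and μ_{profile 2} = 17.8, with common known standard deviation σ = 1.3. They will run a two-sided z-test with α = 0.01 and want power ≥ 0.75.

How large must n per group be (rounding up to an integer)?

n = 25 per group

Standardized effect: d = |μ_{profile 1} − μ_{profile 2}| / σ = |19.0 − 17.8| / 1.3 = 0.9231
For power 0.75 need Φ(δ − z_{0.005}) = 0.75, so δ = z_{0.005} + z_{0.25} = 2.576 + 0.674 = 3.250.
(Ignoring the negligible lower-tail rejection probability gives the usual closed-form inversion.)
δ = d·√(n/2) ⇒ n = 2(δ/d)² = 2 × (3.250 / 0.9231)² = 24.80.
Rounding up, n = 25 per group.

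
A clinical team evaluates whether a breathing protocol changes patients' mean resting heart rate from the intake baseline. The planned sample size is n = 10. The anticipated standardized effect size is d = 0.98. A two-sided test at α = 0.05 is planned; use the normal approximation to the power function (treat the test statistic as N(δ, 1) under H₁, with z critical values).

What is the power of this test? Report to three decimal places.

Power ≈ 0.873

Noncentrality parameter: δ = d·√n = 0.98 × √10 = 3.0990
Critical value for a two-sided test at α = 0.05: z_{α/2} = 1.960.
Power = Φ(δ − 1.960) + Φ(−δ − 1.960) = Φ(1.139) + Φ(-5.059) = 0.8727 + 0.0000 = 0.8727.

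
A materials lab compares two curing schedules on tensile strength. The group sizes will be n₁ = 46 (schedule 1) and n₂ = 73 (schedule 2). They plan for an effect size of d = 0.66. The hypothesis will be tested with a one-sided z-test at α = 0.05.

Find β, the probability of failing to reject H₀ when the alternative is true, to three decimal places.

Noncentrality parameter: δ = d / √(1/n₁ + 1/n₂) = 0.66 / √(1/46 + 1/73) = 3.5060
Critical value for a one-sided test at α = 0.05: z_α = 1.645.
Power = Φ(δ − 1.645) = Φ(1.861) = 0.9686.
Type II error: β = 1 − power = 1 − 0.9686 = 0.0314.

β ≈ 0.031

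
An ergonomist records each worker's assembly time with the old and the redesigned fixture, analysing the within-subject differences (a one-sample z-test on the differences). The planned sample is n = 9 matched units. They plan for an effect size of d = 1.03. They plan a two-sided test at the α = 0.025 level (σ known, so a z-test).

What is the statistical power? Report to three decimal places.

Noncentrality parameter: δ = d·√n = 1.03 × √9 = 3.0900
Critical value for a two-sided test at α = 0.025: z_{α/2} = 2.241.
Power = Φ(δ − 2.241) + Φ(−δ − 2.241) = Φ(0.849) + Φ(-5.331) = 0.8019 + 0.0000 = 0.8019.

Power ≈ 0.802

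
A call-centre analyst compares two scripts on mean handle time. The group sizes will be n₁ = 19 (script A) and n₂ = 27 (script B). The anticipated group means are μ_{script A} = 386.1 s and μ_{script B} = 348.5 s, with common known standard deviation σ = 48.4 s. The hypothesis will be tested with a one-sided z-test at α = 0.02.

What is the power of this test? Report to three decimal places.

Standardized effect: d = |μ_{script A} − μ_{script B}| / σ = |386.1 − 348.5| / 48.4 = 0.7769
Noncentrality parameter: δ = d / √(1/n₁ + 1/n₂) = 0.7769 / √(1/19 + 1/27) = 2.5943
Critical value for a one-sided test at α = 0.02: z_α = 2.054.
Power = Φ(δ − 2.054) = Φ(0.541) = 0.7056.

Power ≈ 0.706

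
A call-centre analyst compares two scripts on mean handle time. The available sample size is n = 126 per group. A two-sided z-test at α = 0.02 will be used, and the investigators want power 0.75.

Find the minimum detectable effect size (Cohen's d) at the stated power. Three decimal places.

Required noncentrality: δ = z_{0.01} + z_{0.25} = 2.326 + 0.674 = 3.001.
(The second rejection-region term Φ(−δ − z_{α/2}) is negligible and dropped.)
δ = d·√(n/2) ⇒ d = δ/√(n/2) = 3.001/√(126/2) = 0.3781.

d ≈ 0.378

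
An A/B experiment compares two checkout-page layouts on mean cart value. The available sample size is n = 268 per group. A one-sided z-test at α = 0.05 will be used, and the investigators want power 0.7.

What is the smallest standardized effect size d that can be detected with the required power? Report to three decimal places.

Required noncentrality: δ = z_{0.05} + z_{0.30} = 1.645 + 0.524 = 2.169.
δ = d·√(n/2) ⇒ d = δ/√(n/2) = 2.169/√(268/2) = 0.1874.

d ≈ 0.187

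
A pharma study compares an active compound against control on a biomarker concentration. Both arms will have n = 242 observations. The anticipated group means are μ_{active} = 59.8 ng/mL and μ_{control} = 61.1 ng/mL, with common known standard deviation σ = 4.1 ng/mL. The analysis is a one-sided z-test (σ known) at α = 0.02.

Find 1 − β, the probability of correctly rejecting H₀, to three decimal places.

Power ≈ 0.924

Standardized effect: d = |μ_{active} − μ_{control}| / σ = |59.8 − 61.1| / 4.1 = 0.3171
Noncentrality parameter: δ = d·√(n/2) = 0.3171 × √(242/2) = 3.4878
Critical value for a one-sided test at α = 0.02: z_α = 2.054.
Power = P(Z > 2.054 − δ) = Φ(1.434) = 0.9242.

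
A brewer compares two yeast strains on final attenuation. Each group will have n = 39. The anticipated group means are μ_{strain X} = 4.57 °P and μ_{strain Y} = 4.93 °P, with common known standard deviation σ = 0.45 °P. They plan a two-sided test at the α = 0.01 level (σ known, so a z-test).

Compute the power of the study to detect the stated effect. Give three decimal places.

Power ≈ 0.831

Standardized effect: d = |μ_{strain X} − μ_{strain Y}| / σ = |4.57 − 4.93| / 0.45 = 0.8000
Noncentrality parameter: δ = d·√(n/2) = 0.8000 × √(39/2) = 3.5327
Two-sided α = 0.01 → critical value z_{0.005} = 2.576.
Power = Φ(δ − 2.576) + Φ(−δ − 2.576) = Φ(0.957) + Φ(-6.109) = 0.8307 + 0.0000 = 0.8307.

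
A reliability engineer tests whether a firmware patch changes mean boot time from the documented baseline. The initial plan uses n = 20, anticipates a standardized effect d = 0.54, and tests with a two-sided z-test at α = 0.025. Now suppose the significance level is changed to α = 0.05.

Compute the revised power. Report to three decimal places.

δ = d·√n = 0.54 × √20 = 2.4150 (unchanged). New critical value: z_{0.025} = 1.960.
Revised power = Φ(δ − 1.960) + Φ(−δ − 1.960) = Φ(0.455) + Φ(-4.375) = 0.6754 + 0.0000 = 0.6754.

Power ≈ 0.675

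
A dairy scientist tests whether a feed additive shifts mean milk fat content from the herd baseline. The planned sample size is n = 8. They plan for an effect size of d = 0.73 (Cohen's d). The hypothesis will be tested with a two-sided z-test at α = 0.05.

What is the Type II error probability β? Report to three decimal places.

β ≈ 0.458

Noncentrality parameter: δ = d·√n = 0.73 × √8 = 2.0648
Critical value for a two-sided test at α = 0.05: z_{α/2} = 1.960.
Power = Φ(δ − 1.960) + Φ(−δ − 1.960) = Φ(0.105) + Φ(-4.025) = 0.5417 + 0.0000 = 0.5418.
Type II error: β = 1 − power = 1 − 0.5418 = 0.4582.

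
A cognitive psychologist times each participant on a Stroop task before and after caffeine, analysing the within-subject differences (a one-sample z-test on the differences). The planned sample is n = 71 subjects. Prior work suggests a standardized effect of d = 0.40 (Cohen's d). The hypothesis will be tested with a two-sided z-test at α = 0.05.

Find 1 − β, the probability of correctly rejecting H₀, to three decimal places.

Power ≈ 0.921

Noncentrality parameter: δ = d·√n = 0.40 × √71 = 3.3705
Critical value for a two-sided test at α = 0.05: z_{α/2} = 1.960.
Power = Φ(δ − 1.960) + Φ(−δ − 1.960) = Φ(1.410) + Φ(-5.330) = 0.9208 + 0.0000 = 0.9208.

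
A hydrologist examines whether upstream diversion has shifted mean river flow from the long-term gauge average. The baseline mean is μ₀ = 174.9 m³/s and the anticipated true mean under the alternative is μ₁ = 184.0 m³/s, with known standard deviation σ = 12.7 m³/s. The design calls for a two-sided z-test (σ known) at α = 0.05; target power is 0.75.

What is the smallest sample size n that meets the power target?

Standardized effect: d = |μ₁ − μ₀| / σ = |184.0 − 174.9| / 12.7 = 0.7165
For power 0.75 need Φ(δ − z_{0.025}) = 0.75, so δ = z_{0.025} + z_{0.25} = 1.960 + 0.674 = 2.634.
(For δ > 0 the lower-tail rejection region contributes negligibly to power, so the one-term inversion is standard.)
δ = d·√n ⇒ n = (δ/d)² = (2.634 / 0.7165)² = 13.52.
Rounding up, n = 14.

n = 14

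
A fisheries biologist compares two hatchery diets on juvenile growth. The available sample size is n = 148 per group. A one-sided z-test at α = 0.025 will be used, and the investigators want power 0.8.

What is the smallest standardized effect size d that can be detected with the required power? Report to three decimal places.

Need Φ(δ − 1.960) = 0.8, so δ = 1.960 + 0.842 = 2.802.
δ = d·√(n/2) ⇒ d = δ/√(n/2) = 2.802/√(148/2) = 0.3257.

d ≈ 0.326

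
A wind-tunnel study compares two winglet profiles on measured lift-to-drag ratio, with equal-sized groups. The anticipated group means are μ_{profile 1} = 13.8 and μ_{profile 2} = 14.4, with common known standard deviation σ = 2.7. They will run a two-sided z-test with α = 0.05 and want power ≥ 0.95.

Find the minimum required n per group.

n = 527 per group

Standardized effect: d = |μ_{profile 1} − μ_{profile 2}| / σ = |13.8 − 14.4| / 2.7 = 0.2222
For power 0.95 need Φ(δ − z_{0.025}) = 0.95, so δ = z_{0.025} + z_{0.05} = 1.960 + 1.645 = 3.605.
(For δ > 0 the lower-tail rejection region contributes negligibly to power, so the one-term inversion is standard.)
δ = d·√(n/2) ⇒ n = 2(δ/d)² = 2 × (3.605 / 0.2222)² = 526.29.
Round up to the next whole unit.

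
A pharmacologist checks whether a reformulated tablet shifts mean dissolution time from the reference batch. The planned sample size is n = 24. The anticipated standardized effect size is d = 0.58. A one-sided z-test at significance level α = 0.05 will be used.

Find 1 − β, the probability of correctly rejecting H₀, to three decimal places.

Noncentrality parameter: δ = d·√n = 0.58 × √24 = 2.8414
Critical value for a one-sided test at α = 0.05: z_α = 1.645.
Power = P(Z > 1.645 − δ) = Φ(1.197) = 0.8843.

Power ≈ 0.884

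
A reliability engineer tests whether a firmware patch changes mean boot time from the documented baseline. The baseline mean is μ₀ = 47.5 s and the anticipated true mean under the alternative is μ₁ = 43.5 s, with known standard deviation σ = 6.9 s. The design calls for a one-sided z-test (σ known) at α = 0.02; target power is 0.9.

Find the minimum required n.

Standardized effect: d = |μ₁ − μ₀| / σ = |43.5 − 47.5| / 6.9 = 0.5797
Set Φ(δ − 2.054) = 0.9; then δ − 2.054 = Φ⁻¹(0.9) = 1.282, giving δ = 3.335.
δ = d·√n ⇒ n = (δ/d)² = (3.335 / 0.5797)² = 33.10.
Round up to the next whole unit.

n = 34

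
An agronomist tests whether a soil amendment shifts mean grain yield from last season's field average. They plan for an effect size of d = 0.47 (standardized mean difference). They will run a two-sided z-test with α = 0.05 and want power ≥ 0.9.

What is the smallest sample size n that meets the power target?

n = 48

Set Φ(δ − 1.960) = 0.9; then δ − 1.960 = Φ⁻¹(0.9) = 1.282, giving δ = 3.242.
(The Φ(−δ − z_{α/2}) term is vanishingly small for δ > 0 and is dropped in the standard sample-size formula.)
δ = d·√n ⇒ n = (δ/d)² = (3.242 / 0.47)² = 47.57.
Round up to the next whole unit.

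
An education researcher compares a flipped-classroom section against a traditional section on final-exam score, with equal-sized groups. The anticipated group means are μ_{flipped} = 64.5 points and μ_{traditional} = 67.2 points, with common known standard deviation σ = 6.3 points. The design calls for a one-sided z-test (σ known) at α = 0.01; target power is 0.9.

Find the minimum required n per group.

Standardized effect: d = |μ_{flipped} − μ_{traditional}| / σ = |64.5 − 67.2| / 6.3 = 0.4286
For power 0.9 need Φ(δ − z_{0.01}) = 0.9, so δ = z_{0.01} + z_{0.10} = 2.326 + 1.282 = 3.608.
δ = d·√(n/2) ⇒ n = 2(δ/d)² = 2 × (3.608 / 0.4286)² = 141.74.
Rounding up, n = 142 per group.

n = 142 per group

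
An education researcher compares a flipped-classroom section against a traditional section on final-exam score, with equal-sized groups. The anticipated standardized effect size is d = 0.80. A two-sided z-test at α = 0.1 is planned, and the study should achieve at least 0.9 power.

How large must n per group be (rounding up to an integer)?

n = 27 per group

For power 0.9 need Φ(δ − z_{0.05}) = 0.9, so δ = z_{0.05} + z_{0.10} = 1.645 + 1.282 = 2.926.
(The Φ(−δ − z_{α/2}) term is vanishingly small for δ > 0 and is dropped in the standard sample-size formula.)
δ = d·√(n/2) ⇒ n = 2(δ/d)² = 2 × (2.926 / 0.80)² = 26.76.
Rounding up, n = 27 per group.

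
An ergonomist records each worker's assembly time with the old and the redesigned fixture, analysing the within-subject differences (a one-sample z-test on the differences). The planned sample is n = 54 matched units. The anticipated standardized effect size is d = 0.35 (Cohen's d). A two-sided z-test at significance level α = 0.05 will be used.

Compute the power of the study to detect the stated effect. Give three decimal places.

Noncentrality parameter: λ = d·√n = 0.35 × √54 = 2.5720
Two-sided α = 0.05 → critical value z_{0.025} = 1.960.
Power = Φ(λ − 1.960) + Φ(−λ − 1.960) = Φ(0.612) + Φ(-4.532) = 0.7297 + 0.0000 = 0.7297.

Power ≈ 0.730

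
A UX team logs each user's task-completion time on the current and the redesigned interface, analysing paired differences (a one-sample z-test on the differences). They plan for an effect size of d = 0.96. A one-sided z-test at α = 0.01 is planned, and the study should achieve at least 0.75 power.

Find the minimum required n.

n = 10

Set Φ(δ − 2.326) = 0.75; then δ − 2.326 = Φ⁻¹(0.75) = 0.674, giving δ = 3.001.
δ = d·√n ⇒ n = (δ/d)² = (3.001 / 0.96)² = 9.77.
Round up to the next whole unit.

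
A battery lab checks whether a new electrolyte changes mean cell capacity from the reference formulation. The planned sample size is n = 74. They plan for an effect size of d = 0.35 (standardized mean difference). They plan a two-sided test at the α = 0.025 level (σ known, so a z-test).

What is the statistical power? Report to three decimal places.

Noncentrality parameter: δ = d·√n = 0.35 × √74 = 3.0108
Two-sided α = 0.025 → critical value z_{0.0125} = 2.241.
Power = Φ(δ − 2.241) + Φ(−δ − 2.241) = Φ(0.769) + Φ(-5.252) = 0.7792 + 0.0000 = 0.7792.

Power ≈ 0.779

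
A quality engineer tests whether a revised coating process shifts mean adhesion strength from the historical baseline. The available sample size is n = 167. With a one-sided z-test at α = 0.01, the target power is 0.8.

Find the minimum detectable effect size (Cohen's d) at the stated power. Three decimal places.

d ≈ 0.245

Required noncentrality: δ = z_{0.01} + z_{0.20} = 2.326 + 0.842 = 3.168.
δ = d·√n ⇒ d = δ/√n = 3.168/√167 = 0.2451.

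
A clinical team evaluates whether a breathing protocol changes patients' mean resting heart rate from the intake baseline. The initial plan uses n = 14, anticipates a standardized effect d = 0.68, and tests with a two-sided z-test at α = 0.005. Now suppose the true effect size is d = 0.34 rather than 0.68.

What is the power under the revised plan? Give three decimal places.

With d = 0.34: δ = d·√n = 0.34 × √14 = 1.2722. Critical value z_{0.0025} = 2.807.
Revised power = Φ(δ − 2.807) + Φ(−δ − 2.807) = Φ(-1.535) + Φ(-4.079) = 0.0624 + 0.0000 = 0.0624.

Power ≈ 0.062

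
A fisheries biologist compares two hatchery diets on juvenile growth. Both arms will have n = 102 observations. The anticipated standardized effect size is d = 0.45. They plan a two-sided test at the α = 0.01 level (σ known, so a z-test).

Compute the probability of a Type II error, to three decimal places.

β ≈ 0.262

Noncentrality parameter: δ = d·√(n/2) = 0.45 × √(102/2) = 3.2136
Critical value for a two-sided test at α = 0.01: z_{α/2} = 2.576.
Power = Φ(δ − 2.576) + Φ(−δ − 2.576) = Φ(0.638) + Φ(-5.789) = 0.7382 + 0.0000 = 0.7382.
Type II error: β = 1 − power = 1 − 0.7382 = 0.2618.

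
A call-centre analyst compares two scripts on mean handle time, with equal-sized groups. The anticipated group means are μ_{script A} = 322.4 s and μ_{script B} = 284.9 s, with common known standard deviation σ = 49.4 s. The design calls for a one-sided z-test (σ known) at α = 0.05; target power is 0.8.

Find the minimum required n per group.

Standardized effect: d = |μ_{script A} − μ_{script B}| / σ = |322.4 − 284.9| / 49.4 = 0.7591
For power 0.8 need Φ(δ − z_{0.05}) = 0.8, so δ = z_{0.05} + z_{0.20} = 1.645 + 0.842 = 2.486.
δ = d·√(n/2) ⇒ n = 2(δ/d)² = 2 × (2.486 / 0.7591)² = 21.46.
Round up to the next whole unit.

n = 22 per group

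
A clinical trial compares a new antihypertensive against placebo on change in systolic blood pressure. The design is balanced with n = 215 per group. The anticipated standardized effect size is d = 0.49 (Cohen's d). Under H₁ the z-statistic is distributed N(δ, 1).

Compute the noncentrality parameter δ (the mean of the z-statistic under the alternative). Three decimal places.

δ = d·√(n/2) = 0.49 × √(215/2) = 5.0804

δ ≈ 5.080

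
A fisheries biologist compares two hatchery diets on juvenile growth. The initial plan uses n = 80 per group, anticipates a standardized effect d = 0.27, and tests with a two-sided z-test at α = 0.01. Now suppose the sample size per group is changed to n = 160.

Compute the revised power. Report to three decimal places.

Power ≈ 0.436

With n = 160 per group: δ = d·√(n/2) = 0.27 × √(160/2) = 2.4150. Critical value z_{0.005} = 2.576.
Revised power = Φ(δ − 2.576) + Φ(−δ − 2.576) = Φ(-0.161) + Φ(-4.991) = 0.4361 + 0.0000 = 0.4361.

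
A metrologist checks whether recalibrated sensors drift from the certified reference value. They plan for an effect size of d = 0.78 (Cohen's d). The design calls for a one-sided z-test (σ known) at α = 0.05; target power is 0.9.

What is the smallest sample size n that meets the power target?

n = 15

Set Φ(δ − 1.645) = 0.9; then δ − 1.645 = Φ⁻¹(0.9) = 1.282, giving δ = 2.926.
δ = d·√n ⇒ n = (δ/d)² = (2.926 / 0.78)² = 14.08.
Round up to the next whole unit.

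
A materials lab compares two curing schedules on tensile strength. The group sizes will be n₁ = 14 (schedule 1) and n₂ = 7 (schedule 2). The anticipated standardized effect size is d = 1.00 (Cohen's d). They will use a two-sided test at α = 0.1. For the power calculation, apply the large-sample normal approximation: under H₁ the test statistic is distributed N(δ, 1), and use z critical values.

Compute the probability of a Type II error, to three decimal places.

Noncentrality parameter: δ = d / √(1/n₁ + 1/n₂) = 1.00 / √(1/14 + 1/7) = 2.1602
Two-sided α = 0.1 → critical value z_{0.05} = 1.645.
Power = Φ(δ − 1.645) + Φ(−δ − 1.645) = Φ(0.515) + Φ(-3.805) = 0.6969 + 0.0001 = 0.6969.
Type II error: β = 1 − power = 1 − 0.6969 = 0.3031.

β ≈ 0.303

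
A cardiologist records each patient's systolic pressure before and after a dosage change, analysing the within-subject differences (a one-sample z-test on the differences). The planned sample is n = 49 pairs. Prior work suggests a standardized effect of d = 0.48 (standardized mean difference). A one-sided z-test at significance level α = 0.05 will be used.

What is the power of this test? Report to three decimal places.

Power ≈ 0.957

Noncentrality parameter: λ = d·√n = 0.48 × √49 = 3.3600
Critical value for a one-sided test at α = 0.05: z_α = 1.645.
Power = Φ(λ − 1.645) = Φ(1.715) = 0.9568.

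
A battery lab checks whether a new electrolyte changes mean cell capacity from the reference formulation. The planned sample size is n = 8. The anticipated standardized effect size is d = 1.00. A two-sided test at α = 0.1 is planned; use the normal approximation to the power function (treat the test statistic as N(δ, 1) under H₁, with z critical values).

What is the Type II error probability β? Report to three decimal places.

β ≈ 0.118

Noncentrality parameter: δ = d·√n = 1.00 × √8 = 2.8284
Critical value for a two-sided test at α = 0.1: z_{α/2} = 1.645.
Power = Φ(δ − 1.645) + Φ(−δ − 1.645) = Φ(1.184) + Φ(-4.473) = 0.8817 + 0.0000 = 0.8817.
Type II error: β = 1 − power = 1 − 0.8817 = 0.1183.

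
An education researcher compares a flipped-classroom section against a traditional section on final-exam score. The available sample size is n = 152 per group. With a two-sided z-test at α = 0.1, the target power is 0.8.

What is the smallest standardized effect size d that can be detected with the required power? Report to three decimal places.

Need Φ(δ − 1.645) = 0.8, so δ = 1.645 + 0.842 = 2.486.
(The second rejection-region term Φ(−δ − z_{α/2}) is negligible and dropped.)
δ = d·√(n/2) ⇒ d = δ/√(n/2) = 2.486/√(152/2) = 0.2852.

d ≈ 0.285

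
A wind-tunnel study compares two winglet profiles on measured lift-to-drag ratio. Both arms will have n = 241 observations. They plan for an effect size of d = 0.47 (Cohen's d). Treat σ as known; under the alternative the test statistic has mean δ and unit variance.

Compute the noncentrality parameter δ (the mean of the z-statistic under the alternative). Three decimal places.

δ = d·√(n/2) = 0.47 × √(241/2) = 5.1593

δ ≈ 5.159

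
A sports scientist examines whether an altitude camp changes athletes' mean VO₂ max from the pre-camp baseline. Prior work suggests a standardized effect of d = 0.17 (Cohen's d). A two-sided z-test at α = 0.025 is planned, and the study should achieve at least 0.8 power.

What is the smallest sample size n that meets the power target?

For power 0.8 need Φ(δ − z_{0.0125}) = 0.8, so δ = z_{0.0125} + z_{0.20} = 2.241 + 0.842 = 3.083.
(The Φ(−δ − z_{α/2}) term is vanishingly small for δ > 0 and is dropped in the standard sample-size formula.)
δ = d·√n ⇒ n = (δ/d)² = (3.083 / 0.17)² = 328.89.
Round up to the next whole unit.

n = 329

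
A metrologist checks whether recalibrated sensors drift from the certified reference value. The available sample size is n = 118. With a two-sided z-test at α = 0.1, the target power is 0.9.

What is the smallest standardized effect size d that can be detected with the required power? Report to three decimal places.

Required noncentrality: δ = z_{0.05} + z_{0.10} = 1.645 + 1.282 = 2.926.
(The second rejection-region term Φ(−δ − z_{α/2}) is negligible and dropped.)
δ = d·√n ⇒ d = δ/√n = 2.926/√118 = 0.2694.

d ≈ 0.269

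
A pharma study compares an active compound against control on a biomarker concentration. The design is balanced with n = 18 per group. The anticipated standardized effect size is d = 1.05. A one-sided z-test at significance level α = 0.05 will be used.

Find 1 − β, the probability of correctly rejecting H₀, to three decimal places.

Noncentrality parameter: δ = d·√(n/2) = 1.05 × √(18/2) = 3.1500
One-sided α = 0.05 → critical value z_{0.05} = 1.645.
Power = P(Z > 1.645 − δ) = Φ(1.505) = 0.9339.

Power ≈ 0.934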